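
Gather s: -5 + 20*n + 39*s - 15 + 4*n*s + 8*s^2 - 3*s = 20*n + 8*s^2 + s*(4*n + 36) - 20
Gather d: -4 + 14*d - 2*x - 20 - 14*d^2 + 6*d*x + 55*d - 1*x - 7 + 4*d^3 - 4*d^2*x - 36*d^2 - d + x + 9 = 4*d^3 + d^2*(-4*x - 50) + d*(6*x + 68) - 2*x - 22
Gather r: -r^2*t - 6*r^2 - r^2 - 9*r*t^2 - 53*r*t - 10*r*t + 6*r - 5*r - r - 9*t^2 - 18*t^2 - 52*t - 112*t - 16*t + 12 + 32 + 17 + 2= r^2*(-t - 7) + r*(-9*t^2 - 63*t) - 27*t^2 - 180*t + 63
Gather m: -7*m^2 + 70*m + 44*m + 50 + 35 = -7*m^2 + 114*m + 85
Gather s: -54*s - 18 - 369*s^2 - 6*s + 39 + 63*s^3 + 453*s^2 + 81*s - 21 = 63*s^3 + 84*s^2 + 21*s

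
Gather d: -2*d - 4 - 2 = -2*d - 6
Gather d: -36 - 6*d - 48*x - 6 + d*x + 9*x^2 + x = d*(x - 6) + 9*x^2 - 47*x - 42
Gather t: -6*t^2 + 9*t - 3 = -6*t^2 + 9*t - 3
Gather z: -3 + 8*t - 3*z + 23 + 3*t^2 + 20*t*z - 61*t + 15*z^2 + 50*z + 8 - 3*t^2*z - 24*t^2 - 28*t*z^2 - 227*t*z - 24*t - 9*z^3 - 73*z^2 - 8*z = -21*t^2 - 77*t - 9*z^3 + z^2*(-28*t - 58) + z*(-3*t^2 - 207*t + 39) + 28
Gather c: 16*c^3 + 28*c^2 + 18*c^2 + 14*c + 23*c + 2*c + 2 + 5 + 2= 16*c^3 + 46*c^2 + 39*c + 9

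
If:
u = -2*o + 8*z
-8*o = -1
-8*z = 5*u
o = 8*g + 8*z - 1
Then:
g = 11/96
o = 1/8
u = -1/24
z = 5/192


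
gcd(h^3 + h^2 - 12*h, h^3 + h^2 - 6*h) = h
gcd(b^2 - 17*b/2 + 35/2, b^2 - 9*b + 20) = b - 5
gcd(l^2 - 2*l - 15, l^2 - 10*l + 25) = l - 5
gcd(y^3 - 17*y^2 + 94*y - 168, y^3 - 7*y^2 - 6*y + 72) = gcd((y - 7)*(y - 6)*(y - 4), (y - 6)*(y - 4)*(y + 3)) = y^2 - 10*y + 24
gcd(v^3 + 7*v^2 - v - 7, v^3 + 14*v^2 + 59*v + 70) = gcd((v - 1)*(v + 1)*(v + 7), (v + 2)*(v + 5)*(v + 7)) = v + 7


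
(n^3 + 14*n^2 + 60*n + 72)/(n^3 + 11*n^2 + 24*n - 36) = (n + 2)/(n - 1)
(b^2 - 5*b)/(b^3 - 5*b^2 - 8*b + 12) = b*(b - 5)/(b^3 - 5*b^2 - 8*b + 12)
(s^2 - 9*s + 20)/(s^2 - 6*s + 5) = (s - 4)/(s - 1)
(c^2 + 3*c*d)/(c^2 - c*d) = (c + 3*d)/(c - d)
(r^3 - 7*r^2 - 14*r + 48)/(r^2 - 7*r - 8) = (r^2 + r - 6)/(r + 1)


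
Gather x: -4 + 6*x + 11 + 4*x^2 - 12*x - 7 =4*x^2 - 6*x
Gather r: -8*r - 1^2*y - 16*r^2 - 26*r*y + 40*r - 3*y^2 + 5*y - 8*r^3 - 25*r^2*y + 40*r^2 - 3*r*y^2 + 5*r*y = -8*r^3 + r^2*(24 - 25*y) + r*(-3*y^2 - 21*y + 32) - 3*y^2 + 4*y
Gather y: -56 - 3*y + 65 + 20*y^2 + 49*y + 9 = 20*y^2 + 46*y + 18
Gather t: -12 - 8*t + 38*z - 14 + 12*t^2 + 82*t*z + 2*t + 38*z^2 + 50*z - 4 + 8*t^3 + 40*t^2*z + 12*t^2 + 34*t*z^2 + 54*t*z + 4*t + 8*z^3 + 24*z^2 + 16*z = 8*t^3 + t^2*(40*z + 24) + t*(34*z^2 + 136*z - 2) + 8*z^3 + 62*z^2 + 104*z - 30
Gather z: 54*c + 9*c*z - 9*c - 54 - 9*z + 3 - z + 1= 45*c + z*(9*c - 10) - 50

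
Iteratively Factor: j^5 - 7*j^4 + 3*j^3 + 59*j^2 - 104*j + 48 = (j - 1)*(j^4 - 6*j^3 - 3*j^2 + 56*j - 48) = (j - 1)*(j + 3)*(j^3 - 9*j^2 + 24*j - 16) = (j - 4)*(j - 1)*(j + 3)*(j^2 - 5*j + 4) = (j - 4)*(j - 1)^2*(j + 3)*(j - 4)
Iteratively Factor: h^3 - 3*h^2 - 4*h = (h + 1)*(h^2 - 4*h) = (h - 4)*(h + 1)*(h)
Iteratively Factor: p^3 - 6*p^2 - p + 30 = (p - 5)*(p^2 - p - 6) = (p - 5)*(p - 3)*(p + 2)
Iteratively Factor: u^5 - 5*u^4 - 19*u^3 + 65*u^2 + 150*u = (u + 2)*(u^4 - 7*u^3 - 5*u^2 + 75*u) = (u - 5)*(u + 2)*(u^3 - 2*u^2 - 15*u) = (u - 5)^2*(u + 2)*(u^2 + 3*u) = u*(u - 5)^2*(u + 2)*(u + 3)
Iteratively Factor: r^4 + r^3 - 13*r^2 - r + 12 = (r + 1)*(r^3 - 13*r + 12) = (r - 1)*(r + 1)*(r^2 + r - 12) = (r - 3)*(r - 1)*(r + 1)*(r + 4)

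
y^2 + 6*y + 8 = (y + 2)*(y + 4)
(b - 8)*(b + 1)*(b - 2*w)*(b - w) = b^4 - 3*b^3*w - 7*b^3 + 2*b^2*w^2 + 21*b^2*w - 8*b^2 - 14*b*w^2 + 24*b*w - 16*w^2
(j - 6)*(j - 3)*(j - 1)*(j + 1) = j^4 - 9*j^3 + 17*j^2 + 9*j - 18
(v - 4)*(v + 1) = v^2 - 3*v - 4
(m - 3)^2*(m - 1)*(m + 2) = m^4 - 5*m^3 + m^2 + 21*m - 18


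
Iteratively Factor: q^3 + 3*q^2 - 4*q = (q + 4)*(q^2 - q) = q*(q + 4)*(q - 1)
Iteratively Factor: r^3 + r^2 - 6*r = (r)*(r^2 + r - 6) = r*(r - 2)*(r + 3)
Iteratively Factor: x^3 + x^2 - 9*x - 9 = (x + 1)*(x^2 - 9) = (x - 3)*(x + 1)*(x + 3)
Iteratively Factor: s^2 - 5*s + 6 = (s - 2)*(s - 3)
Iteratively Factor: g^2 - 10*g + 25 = (g - 5)*(g - 5)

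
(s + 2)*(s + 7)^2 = s^3 + 16*s^2 + 77*s + 98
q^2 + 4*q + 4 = (q + 2)^2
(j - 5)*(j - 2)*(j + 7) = j^3 - 39*j + 70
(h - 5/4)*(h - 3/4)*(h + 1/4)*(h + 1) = h^4 - 3*h^3/4 - 21*h^2/16 + 43*h/64 + 15/64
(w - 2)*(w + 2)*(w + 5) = w^3 + 5*w^2 - 4*w - 20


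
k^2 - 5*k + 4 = (k - 4)*(k - 1)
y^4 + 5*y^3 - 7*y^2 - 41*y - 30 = (y - 3)*(y + 1)*(y + 2)*(y + 5)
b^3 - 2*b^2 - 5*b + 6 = (b - 3)*(b - 1)*(b + 2)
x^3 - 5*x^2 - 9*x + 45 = (x - 5)*(x - 3)*(x + 3)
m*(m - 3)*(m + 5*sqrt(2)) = m^3 - 3*m^2 + 5*sqrt(2)*m^2 - 15*sqrt(2)*m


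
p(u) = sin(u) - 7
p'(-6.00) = 0.96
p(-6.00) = -6.72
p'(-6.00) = 0.96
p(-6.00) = -6.72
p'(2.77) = -0.93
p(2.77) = -6.64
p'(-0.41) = 0.92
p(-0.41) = -7.40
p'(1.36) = 0.21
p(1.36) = -6.02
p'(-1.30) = 0.27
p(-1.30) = -7.96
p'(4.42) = -0.29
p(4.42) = -7.96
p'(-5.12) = 0.40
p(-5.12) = -6.08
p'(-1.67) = -0.10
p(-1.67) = -8.00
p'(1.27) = 0.30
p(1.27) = -6.04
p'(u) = cos(u)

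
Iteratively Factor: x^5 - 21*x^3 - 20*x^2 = (x)*(x^4 - 21*x^2 - 20*x) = x^2*(x^3 - 21*x - 20) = x^2*(x + 4)*(x^2 - 4*x - 5) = x^2*(x + 1)*(x + 4)*(x - 5)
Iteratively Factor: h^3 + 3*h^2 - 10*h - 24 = (h + 4)*(h^2 - h - 6) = (h - 3)*(h + 4)*(h + 2)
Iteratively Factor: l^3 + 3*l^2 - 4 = (l + 2)*(l^2 + l - 2) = (l - 1)*(l + 2)*(l + 2)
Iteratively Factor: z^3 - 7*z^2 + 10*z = (z - 2)*(z^2 - 5*z) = (z - 5)*(z - 2)*(z)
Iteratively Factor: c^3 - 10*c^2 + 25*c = (c - 5)*(c^2 - 5*c) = c*(c - 5)*(c - 5)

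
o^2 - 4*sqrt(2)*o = o*(o - 4*sqrt(2))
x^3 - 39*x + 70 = (x - 5)*(x - 2)*(x + 7)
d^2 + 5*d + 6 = (d + 2)*(d + 3)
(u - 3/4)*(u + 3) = u^2 + 9*u/4 - 9/4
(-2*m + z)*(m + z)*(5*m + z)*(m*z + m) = -10*m^4*z - 10*m^4 - 7*m^3*z^2 - 7*m^3*z + 4*m^2*z^3 + 4*m^2*z^2 + m*z^4 + m*z^3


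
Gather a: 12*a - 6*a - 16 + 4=6*a - 12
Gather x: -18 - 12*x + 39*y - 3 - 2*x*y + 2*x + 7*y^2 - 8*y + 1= x*(-2*y - 10) + 7*y^2 + 31*y - 20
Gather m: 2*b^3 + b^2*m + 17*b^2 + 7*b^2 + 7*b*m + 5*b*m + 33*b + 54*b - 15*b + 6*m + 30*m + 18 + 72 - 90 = 2*b^3 + 24*b^2 + 72*b + m*(b^2 + 12*b + 36)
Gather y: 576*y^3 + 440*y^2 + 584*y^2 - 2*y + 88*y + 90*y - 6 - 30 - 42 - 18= 576*y^3 + 1024*y^2 + 176*y - 96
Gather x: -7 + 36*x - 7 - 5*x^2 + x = -5*x^2 + 37*x - 14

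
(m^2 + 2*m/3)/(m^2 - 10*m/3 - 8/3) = m/(m - 4)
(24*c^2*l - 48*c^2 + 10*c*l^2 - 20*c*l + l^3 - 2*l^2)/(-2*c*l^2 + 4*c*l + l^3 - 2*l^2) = (-24*c^2 - 10*c*l - l^2)/(l*(2*c - l))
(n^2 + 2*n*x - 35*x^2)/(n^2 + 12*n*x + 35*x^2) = (n - 5*x)/(n + 5*x)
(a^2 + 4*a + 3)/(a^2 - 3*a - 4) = (a + 3)/(a - 4)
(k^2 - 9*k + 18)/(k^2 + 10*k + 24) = (k^2 - 9*k + 18)/(k^2 + 10*k + 24)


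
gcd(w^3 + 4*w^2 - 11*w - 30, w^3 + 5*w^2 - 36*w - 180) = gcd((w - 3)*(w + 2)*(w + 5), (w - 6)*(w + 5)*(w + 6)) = w + 5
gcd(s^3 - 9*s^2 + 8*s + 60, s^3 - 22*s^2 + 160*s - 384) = s - 6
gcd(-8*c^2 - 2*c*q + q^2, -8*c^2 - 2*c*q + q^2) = -8*c^2 - 2*c*q + q^2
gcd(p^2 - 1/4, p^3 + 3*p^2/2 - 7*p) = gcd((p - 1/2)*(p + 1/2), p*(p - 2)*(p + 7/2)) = 1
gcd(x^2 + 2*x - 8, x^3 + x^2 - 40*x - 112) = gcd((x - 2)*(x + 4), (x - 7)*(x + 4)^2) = x + 4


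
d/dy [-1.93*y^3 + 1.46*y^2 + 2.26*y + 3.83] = -5.79*y^2 + 2.92*y + 2.26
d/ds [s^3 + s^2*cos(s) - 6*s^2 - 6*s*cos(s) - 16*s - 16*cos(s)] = -s^2*sin(s) + 3*s^2 + 6*s*sin(s) + 2*s*cos(s) - 12*s + 16*sin(s) - 6*cos(s) - 16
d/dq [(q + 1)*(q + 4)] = 2*q + 5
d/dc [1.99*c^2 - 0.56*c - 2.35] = 3.98*c - 0.56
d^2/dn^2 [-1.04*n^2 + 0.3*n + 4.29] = -2.08000000000000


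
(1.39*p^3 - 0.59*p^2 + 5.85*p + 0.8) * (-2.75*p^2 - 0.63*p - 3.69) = -3.8225*p^5 + 0.7468*p^4 - 20.8449*p^3 - 3.7084*p^2 - 22.0905*p - 2.952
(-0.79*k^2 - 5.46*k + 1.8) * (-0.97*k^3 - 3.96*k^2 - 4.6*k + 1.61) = 0.7663*k^5 + 8.4246*k^4 + 23.5096*k^3 + 16.7161*k^2 - 17.0706*k + 2.898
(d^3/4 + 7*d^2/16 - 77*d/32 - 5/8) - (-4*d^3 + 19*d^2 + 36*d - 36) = 17*d^3/4 - 297*d^2/16 - 1229*d/32 + 283/8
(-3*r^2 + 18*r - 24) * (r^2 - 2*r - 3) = -3*r^4 + 24*r^3 - 51*r^2 - 6*r + 72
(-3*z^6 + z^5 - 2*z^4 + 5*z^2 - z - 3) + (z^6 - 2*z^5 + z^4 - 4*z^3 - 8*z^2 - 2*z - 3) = -2*z^6 - z^5 - z^4 - 4*z^3 - 3*z^2 - 3*z - 6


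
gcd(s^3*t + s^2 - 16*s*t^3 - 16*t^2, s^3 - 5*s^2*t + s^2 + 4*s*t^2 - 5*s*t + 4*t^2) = s - 4*t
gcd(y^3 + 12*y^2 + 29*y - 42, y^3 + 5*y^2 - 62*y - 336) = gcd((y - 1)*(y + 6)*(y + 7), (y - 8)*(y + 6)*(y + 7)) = y^2 + 13*y + 42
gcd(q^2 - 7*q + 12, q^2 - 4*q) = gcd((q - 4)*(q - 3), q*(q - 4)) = q - 4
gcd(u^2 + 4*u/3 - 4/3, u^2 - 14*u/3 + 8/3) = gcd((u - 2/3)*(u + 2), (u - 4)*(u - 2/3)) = u - 2/3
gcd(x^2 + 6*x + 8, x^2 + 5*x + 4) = x + 4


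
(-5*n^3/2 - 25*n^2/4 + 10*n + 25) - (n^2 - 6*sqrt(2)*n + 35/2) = -5*n^3/2 - 29*n^2/4 + 6*sqrt(2)*n + 10*n + 15/2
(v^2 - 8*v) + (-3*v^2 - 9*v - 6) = -2*v^2 - 17*v - 6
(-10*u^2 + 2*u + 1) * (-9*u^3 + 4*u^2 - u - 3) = 90*u^5 - 58*u^4 + 9*u^3 + 32*u^2 - 7*u - 3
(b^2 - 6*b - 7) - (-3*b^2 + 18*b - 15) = 4*b^2 - 24*b + 8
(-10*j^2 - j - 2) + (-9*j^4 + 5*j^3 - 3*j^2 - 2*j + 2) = -9*j^4 + 5*j^3 - 13*j^2 - 3*j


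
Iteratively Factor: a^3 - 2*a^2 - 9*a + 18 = (a - 2)*(a^2 - 9) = (a - 3)*(a - 2)*(a + 3)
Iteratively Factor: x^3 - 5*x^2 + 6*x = (x - 3)*(x^2 - 2*x) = (x - 3)*(x - 2)*(x)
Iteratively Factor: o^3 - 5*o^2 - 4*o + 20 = (o - 5)*(o^2 - 4) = (o - 5)*(o - 2)*(o + 2)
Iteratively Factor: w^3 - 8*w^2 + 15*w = (w - 3)*(w^2 - 5*w) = (w - 5)*(w - 3)*(w)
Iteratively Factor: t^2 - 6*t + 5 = (t - 1)*(t - 5)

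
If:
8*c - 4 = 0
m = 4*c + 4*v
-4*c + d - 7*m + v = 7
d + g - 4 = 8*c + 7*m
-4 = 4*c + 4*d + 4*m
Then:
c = 1/2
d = -5/62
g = -115/62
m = -44/31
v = -53/62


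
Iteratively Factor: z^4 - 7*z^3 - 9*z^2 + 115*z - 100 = (z - 5)*(z^3 - 2*z^2 - 19*z + 20) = (z - 5)^2*(z^2 + 3*z - 4) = (z - 5)^2*(z - 1)*(z + 4)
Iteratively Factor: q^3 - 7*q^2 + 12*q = (q - 4)*(q^2 - 3*q) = q*(q - 4)*(q - 3)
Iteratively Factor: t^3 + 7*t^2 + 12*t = (t)*(t^2 + 7*t + 12) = t*(t + 4)*(t + 3)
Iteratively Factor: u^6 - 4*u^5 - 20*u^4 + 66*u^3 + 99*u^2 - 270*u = (u + 3)*(u^5 - 7*u^4 + u^3 + 63*u^2 - 90*u) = (u - 3)*(u + 3)*(u^4 - 4*u^3 - 11*u^2 + 30*u) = (u - 5)*(u - 3)*(u + 3)*(u^3 + u^2 - 6*u) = u*(u - 5)*(u - 3)*(u + 3)*(u^2 + u - 6) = u*(u - 5)*(u - 3)*(u - 2)*(u + 3)*(u + 3)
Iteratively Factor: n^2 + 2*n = (n)*(n + 2)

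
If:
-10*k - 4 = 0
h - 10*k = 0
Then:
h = -4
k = -2/5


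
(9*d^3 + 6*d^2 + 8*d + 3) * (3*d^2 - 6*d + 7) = 27*d^5 - 36*d^4 + 51*d^3 + 3*d^2 + 38*d + 21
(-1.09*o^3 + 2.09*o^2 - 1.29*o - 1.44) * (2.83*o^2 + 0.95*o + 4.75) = -3.0847*o^5 + 4.8792*o^4 - 6.8427*o^3 + 4.6268*o^2 - 7.4955*o - 6.84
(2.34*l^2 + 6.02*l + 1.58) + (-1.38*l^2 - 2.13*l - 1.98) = 0.96*l^2 + 3.89*l - 0.4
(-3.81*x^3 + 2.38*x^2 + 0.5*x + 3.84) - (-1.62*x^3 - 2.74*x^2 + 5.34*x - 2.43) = -2.19*x^3 + 5.12*x^2 - 4.84*x + 6.27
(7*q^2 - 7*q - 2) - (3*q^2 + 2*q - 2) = 4*q^2 - 9*q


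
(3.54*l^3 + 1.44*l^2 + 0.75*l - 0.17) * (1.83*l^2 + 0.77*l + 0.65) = 6.4782*l^5 + 5.361*l^4 + 4.7823*l^3 + 1.2024*l^2 + 0.3566*l - 0.1105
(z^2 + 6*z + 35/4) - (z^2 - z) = 7*z + 35/4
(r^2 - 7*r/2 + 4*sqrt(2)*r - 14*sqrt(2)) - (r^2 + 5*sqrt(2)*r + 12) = -7*r/2 - sqrt(2)*r - 14*sqrt(2) - 12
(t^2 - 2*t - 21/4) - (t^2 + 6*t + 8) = -8*t - 53/4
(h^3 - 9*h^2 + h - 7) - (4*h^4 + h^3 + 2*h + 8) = -4*h^4 - 9*h^2 - h - 15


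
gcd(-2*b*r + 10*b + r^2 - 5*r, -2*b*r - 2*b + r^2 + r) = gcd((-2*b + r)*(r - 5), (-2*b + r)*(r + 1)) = -2*b + r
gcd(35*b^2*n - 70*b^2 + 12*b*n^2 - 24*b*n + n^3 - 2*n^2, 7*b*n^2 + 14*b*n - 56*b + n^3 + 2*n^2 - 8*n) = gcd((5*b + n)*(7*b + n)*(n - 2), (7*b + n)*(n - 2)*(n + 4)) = 7*b*n - 14*b + n^2 - 2*n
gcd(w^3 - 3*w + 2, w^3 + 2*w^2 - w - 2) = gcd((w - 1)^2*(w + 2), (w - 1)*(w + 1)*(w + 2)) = w^2 + w - 2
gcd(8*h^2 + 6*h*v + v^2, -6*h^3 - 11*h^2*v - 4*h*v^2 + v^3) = 1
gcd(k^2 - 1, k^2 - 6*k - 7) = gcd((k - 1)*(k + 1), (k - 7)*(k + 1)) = k + 1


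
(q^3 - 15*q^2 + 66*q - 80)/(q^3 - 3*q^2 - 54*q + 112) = (q - 5)/(q + 7)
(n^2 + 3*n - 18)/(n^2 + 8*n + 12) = (n - 3)/(n + 2)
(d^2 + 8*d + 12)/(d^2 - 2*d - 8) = (d + 6)/(d - 4)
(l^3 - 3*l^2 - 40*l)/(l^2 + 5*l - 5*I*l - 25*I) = l*(l - 8)/(l - 5*I)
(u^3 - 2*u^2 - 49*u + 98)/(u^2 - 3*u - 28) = (u^2 + 5*u - 14)/(u + 4)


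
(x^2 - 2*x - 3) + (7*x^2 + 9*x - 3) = 8*x^2 + 7*x - 6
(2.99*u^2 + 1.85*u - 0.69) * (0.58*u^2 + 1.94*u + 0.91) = 1.7342*u^4 + 6.8736*u^3 + 5.9097*u^2 + 0.3449*u - 0.6279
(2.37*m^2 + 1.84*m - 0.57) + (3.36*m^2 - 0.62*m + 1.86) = 5.73*m^2 + 1.22*m + 1.29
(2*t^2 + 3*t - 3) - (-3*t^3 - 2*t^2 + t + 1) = 3*t^3 + 4*t^2 + 2*t - 4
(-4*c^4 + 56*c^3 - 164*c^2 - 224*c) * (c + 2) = -4*c^5 + 48*c^4 - 52*c^3 - 552*c^2 - 448*c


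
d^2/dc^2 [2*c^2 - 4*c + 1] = 4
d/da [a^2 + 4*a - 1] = 2*a + 4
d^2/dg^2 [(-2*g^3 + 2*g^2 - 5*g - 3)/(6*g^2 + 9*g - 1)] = 4*(-231*g^3 - 117*g^2 - 291*g - 152)/(216*g^6 + 972*g^5 + 1350*g^4 + 405*g^3 - 225*g^2 + 27*g - 1)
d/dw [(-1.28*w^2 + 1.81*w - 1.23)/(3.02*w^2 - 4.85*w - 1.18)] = (0.741799999999998*w^2 + 10.45*w - 8.1013)/(9.1204*w^4 - 29.294*w^3 + 16.3953*w^2 + 11.446*w + 1.3924)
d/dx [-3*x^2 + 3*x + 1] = 3 - 6*x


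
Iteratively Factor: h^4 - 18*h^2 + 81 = (h - 3)*(h^3 + 3*h^2 - 9*h - 27) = (h - 3)^2*(h^2 + 6*h + 9) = (h - 3)^2*(h + 3)*(h + 3)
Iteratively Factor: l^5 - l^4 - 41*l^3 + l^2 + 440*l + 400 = (l - 5)*(l^4 + 4*l^3 - 21*l^2 - 104*l - 80) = (l - 5)^2*(l^3 + 9*l^2 + 24*l + 16) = (l - 5)^2*(l + 4)*(l^2 + 5*l + 4) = (l - 5)^2*(l + 4)^2*(l + 1)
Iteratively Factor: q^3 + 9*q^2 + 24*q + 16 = (q + 4)*(q^2 + 5*q + 4) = (q + 4)^2*(q + 1)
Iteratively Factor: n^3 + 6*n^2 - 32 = (n + 4)*(n^2 + 2*n - 8) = (n - 2)*(n + 4)*(n + 4)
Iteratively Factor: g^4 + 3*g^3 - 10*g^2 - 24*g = (g - 3)*(g^3 + 6*g^2 + 8*g) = (g - 3)*(g + 2)*(g^2 + 4*g) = g*(g - 3)*(g + 2)*(g + 4)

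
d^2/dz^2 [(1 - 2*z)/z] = 2/z^3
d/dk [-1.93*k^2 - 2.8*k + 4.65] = -3.86*k - 2.8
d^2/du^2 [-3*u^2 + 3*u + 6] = -6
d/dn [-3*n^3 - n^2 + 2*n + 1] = -9*n^2 - 2*n + 2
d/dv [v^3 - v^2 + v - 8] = 3*v^2 - 2*v + 1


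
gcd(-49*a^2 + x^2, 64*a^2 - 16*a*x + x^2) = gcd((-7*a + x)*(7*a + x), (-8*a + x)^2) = 1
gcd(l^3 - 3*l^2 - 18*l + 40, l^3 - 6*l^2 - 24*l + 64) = l^2 + 2*l - 8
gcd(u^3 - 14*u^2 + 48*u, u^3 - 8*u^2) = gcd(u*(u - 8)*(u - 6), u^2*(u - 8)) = u^2 - 8*u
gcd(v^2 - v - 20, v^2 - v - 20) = v^2 - v - 20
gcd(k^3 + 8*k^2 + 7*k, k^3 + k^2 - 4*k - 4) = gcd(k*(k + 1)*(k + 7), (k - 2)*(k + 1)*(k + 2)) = k + 1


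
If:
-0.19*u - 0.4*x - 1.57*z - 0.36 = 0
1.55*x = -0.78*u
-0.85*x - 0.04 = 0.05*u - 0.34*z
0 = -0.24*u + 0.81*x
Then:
No Solution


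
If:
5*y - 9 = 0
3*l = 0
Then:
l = 0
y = 9/5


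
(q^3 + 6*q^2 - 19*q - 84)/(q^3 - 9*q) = (q^2 + 3*q - 28)/(q*(q - 3))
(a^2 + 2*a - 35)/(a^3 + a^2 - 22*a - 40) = (a + 7)/(a^2 + 6*a + 8)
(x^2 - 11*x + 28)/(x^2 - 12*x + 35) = (x - 4)/(x - 5)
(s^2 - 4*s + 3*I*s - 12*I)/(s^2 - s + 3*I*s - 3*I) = (s - 4)/(s - 1)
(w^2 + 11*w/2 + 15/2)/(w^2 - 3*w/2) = (2*w^2 + 11*w + 15)/(w*(2*w - 3))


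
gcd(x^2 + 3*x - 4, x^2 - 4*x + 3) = x - 1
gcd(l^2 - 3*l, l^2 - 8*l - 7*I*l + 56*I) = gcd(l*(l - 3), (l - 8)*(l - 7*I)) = 1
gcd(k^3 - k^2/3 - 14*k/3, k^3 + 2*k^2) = k^2 + 2*k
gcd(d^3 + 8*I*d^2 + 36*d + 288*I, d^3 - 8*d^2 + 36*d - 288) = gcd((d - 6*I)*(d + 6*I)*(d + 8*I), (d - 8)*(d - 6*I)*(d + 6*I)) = d^2 + 36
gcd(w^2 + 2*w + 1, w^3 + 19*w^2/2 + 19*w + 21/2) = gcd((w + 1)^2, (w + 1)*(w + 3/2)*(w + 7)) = w + 1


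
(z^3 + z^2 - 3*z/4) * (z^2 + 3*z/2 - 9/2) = z^5 + 5*z^4/2 - 15*z^3/4 - 45*z^2/8 + 27*z/8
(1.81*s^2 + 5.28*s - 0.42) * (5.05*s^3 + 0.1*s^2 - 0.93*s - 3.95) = 9.1405*s^5 + 26.845*s^4 - 3.2763*s^3 - 12.1019*s^2 - 20.4654*s + 1.659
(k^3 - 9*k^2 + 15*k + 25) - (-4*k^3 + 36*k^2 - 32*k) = 5*k^3 - 45*k^2 + 47*k + 25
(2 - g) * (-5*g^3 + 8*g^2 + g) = 5*g^4 - 18*g^3 + 15*g^2 + 2*g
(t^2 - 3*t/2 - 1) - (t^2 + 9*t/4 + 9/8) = -15*t/4 - 17/8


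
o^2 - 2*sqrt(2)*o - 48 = (o - 6*sqrt(2))*(o + 4*sqrt(2))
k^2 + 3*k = k*(k + 3)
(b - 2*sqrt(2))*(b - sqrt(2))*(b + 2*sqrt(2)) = b^3 - sqrt(2)*b^2 - 8*b + 8*sqrt(2)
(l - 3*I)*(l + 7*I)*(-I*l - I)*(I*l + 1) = l^4 + l^3 + 3*I*l^3 + 25*l^2 + 3*I*l^2 + 25*l - 21*I*l - 21*I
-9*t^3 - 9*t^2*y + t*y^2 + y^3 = (-3*t + y)*(t + y)*(3*t + y)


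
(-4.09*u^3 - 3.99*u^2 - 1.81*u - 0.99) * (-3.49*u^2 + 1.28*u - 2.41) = 14.2741*u^5 + 8.6899*u^4 + 11.0666*u^3 + 10.7542*u^2 + 3.0949*u + 2.3859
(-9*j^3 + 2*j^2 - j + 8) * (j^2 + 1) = -9*j^5 + 2*j^4 - 10*j^3 + 10*j^2 - j + 8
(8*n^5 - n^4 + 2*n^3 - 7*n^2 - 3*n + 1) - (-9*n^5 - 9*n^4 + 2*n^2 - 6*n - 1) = 17*n^5 + 8*n^4 + 2*n^3 - 9*n^2 + 3*n + 2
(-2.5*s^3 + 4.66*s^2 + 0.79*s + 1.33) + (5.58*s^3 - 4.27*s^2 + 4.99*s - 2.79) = 3.08*s^3 + 0.390000000000001*s^2 + 5.78*s - 1.46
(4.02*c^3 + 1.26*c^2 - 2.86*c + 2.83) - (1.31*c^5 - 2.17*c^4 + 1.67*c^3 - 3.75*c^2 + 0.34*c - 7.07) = -1.31*c^5 + 2.17*c^4 + 2.35*c^3 + 5.01*c^2 - 3.2*c + 9.9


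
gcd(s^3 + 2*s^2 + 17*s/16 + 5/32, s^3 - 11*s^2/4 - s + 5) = s + 5/4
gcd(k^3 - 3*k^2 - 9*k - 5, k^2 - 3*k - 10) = k - 5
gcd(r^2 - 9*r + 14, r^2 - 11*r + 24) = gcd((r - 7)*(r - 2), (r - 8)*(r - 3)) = 1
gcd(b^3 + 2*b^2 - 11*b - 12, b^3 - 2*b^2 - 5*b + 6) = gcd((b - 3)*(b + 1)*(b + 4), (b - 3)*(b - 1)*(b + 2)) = b - 3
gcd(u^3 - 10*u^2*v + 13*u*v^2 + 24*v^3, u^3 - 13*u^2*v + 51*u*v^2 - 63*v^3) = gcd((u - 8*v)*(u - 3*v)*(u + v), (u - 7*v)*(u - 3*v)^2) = u - 3*v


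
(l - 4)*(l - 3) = l^2 - 7*l + 12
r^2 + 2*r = r*(r + 2)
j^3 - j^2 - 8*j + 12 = (j - 2)^2*(j + 3)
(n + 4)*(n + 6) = n^2 + 10*n + 24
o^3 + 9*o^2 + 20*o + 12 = (o + 1)*(o + 2)*(o + 6)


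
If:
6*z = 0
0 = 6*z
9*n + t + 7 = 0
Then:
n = -t/9 - 7/9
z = 0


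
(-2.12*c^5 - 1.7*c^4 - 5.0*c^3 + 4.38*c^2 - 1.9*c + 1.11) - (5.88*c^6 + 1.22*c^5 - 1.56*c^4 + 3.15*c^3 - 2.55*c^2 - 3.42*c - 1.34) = -5.88*c^6 - 3.34*c^5 - 0.14*c^4 - 8.15*c^3 + 6.93*c^2 + 1.52*c + 2.45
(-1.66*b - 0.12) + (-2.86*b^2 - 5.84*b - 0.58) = -2.86*b^2 - 7.5*b - 0.7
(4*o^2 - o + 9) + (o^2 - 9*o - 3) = 5*o^2 - 10*o + 6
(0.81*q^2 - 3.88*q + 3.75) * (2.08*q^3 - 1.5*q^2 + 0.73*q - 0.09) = 1.6848*q^5 - 9.2854*q^4 + 14.2113*q^3 - 8.5303*q^2 + 3.0867*q - 0.3375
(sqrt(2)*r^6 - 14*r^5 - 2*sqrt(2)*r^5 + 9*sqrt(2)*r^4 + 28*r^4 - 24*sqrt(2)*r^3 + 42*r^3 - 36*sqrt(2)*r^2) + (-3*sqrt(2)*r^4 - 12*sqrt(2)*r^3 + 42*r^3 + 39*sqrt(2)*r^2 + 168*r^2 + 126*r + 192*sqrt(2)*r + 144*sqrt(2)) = sqrt(2)*r^6 - 14*r^5 - 2*sqrt(2)*r^5 + 6*sqrt(2)*r^4 + 28*r^4 - 36*sqrt(2)*r^3 + 84*r^3 + 3*sqrt(2)*r^2 + 168*r^2 + 126*r + 192*sqrt(2)*r + 144*sqrt(2)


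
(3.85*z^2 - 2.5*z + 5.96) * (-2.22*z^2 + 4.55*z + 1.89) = -8.547*z^4 + 23.0675*z^3 - 17.3297*z^2 + 22.393*z + 11.2644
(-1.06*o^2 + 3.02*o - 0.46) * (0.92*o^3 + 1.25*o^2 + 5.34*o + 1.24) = -0.9752*o^5 + 1.4534*o^4 - 2.3086*o^3 + 14.2374*o^2 + 1.2884*o - 0.5704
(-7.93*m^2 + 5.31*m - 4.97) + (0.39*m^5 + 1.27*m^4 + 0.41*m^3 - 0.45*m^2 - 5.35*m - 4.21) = 0.39*m^5 + 1.27*m^4 + 0.41*m^3 - 8.38*m^2 - 0.04*m - 9.18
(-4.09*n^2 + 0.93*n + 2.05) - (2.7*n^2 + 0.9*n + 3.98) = -6.79*n^2 + 0.03*n - 1.93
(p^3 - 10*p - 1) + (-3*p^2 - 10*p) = p^3 - 3*p^2 - 20*p - 1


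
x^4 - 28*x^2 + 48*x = x*(x - 4)*(x - 2)*(x + 6)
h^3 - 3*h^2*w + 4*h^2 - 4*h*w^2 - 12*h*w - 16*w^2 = (h + 4)*(h - 4*w)*(h + w)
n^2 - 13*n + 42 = (n - 7)*(n - 6)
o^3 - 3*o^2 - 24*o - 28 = (o - 7)*(o + 2)^2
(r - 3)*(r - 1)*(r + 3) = r^3 - r^2 - 9*r + 9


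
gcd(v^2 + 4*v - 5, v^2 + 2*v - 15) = v + 5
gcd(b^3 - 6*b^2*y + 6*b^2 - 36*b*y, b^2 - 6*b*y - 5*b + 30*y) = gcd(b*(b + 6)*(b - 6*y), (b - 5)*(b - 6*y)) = -b + 6*y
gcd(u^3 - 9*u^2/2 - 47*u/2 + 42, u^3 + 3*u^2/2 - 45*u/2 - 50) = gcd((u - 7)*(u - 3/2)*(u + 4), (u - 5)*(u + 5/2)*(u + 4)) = u + 4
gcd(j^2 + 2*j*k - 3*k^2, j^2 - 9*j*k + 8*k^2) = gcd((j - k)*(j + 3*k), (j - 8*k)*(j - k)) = j - k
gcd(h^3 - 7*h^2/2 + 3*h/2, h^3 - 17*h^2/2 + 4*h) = h^2 - h/2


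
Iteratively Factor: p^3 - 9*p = (p + 3)*(p^2 - 3*p) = p*(p + 3)*(p - 3)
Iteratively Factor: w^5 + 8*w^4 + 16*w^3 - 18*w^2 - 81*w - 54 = (w - 2)*(w^4 + 10*w^3 + 36*w^2 + 54*w + 27) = (w - 2)*(w + 3)*(w^3 + 7*w^2 + 15*w + 9) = (w - 2)*(w + 1)*(w + 3)*(w^2 + 6*w + 9) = (w - 2)*(w + 1)*(w + 3)^2*(w + 3)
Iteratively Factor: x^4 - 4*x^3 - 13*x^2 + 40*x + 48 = (x + 3)*(x^3 - 7*x^2 + 8*x + 16) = (x - 4)*(x + 3)*(x^2 - 3*x - 4) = (x - 4)*(x + 1)*(x + 3)*(x - 4)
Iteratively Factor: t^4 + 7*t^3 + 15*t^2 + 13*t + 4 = (t + 1)*(t^3 + 6*t^2 + 9*t + 4) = (t + 1)*(t + 4)*(t^2 + 2*t + 1) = (t + 1)^2*(t + 4)*(t + 1)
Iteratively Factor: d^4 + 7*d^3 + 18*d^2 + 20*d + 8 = (d + 1)*(d^3 + 6*d^2 + 12*d + 8) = (d + 1)*(d + 2)*(d^2 + 4*d + 4) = (d + 1)*(d + 2)^2*(d + 2)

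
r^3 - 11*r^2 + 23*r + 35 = (r - 7)*(r - 5)*(r + 1)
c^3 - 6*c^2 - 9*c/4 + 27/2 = (c - 6)*(c - 3/2)*(c + 3/2)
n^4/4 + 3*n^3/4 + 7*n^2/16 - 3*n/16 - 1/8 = (n/4 + 1/4)*(n - 1/2)*(n + 1/2)*(n + 2)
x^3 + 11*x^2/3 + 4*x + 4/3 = (x + 2/3)*(x + 1)*(x + 2)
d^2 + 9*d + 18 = (d + 3)*(d + 6)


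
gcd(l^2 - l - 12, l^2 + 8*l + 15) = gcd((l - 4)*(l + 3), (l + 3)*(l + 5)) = l + 3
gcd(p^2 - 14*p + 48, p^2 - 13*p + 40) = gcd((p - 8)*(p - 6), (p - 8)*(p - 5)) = p - 8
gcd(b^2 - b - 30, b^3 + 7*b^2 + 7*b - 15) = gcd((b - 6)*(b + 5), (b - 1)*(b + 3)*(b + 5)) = b + 5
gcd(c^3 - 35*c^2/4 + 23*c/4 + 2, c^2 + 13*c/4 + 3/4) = c + 1/4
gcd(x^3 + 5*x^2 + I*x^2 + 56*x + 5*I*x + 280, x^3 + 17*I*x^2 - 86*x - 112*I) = x + 8*I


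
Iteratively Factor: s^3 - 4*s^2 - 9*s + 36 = (s - 3)*(s^2 - s - 12) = (s - 3)*(s + 3)*(s - 4)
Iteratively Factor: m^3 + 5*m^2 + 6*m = (m)*(m^2 + 5*m + 6) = m*(m + 2)*(m + 3)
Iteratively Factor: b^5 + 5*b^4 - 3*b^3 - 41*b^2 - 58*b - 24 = (b + 1)*(b^4 + 4*b^3 - 7*b^2 - 34*b - 24) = (b + 1)*(b + 4)*(b^3 - 7*b - 6) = (b + 1)*(b + 2)*(b + 4)*(b^2 - 2*b - 3) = (b - 3)*(b + 1)*(b + 2)*(b + 4)*(b + 1)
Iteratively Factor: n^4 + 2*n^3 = (n)*(n^3 + 2*n^2) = n*(n + 2)*(n^2) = n^2*(n + 2)*(n)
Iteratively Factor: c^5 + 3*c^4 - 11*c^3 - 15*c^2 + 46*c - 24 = (c - 1)*(c^4 + 4*c^3 - 7*c^2 - 22*c + 24) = (c - 1)^2*(c^3 + 5*c^2 - 2*c - 24) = (c - 2)*(c - 1)^2*(c^2 + 7*c + 12) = (c - 2)*(c - 1)^2*(c + 3)*(c + 4)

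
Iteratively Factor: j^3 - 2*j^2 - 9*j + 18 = (j + 3)*(j^2 - 5*j + 6) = (j - 2)*(j + 3)*(j - 3)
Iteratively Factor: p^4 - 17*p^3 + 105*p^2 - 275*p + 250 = (p - 5)*(p^3 - 12*p^2 + 45*p - 50) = (p - 5)*(p - 2)*(p^2 - 10*p + 25) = (p - 5)^2*(p - 2)*(p - 5)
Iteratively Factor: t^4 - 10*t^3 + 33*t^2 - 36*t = (t - 3)*(t^3 - 7*t^2 + 12*t) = t*(t - 3)*(t^2 - 7*t + 12) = t*(t - 4)*(t - 3)*(t - 3)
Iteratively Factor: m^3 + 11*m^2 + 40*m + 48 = (m + 3)*(m^2 + 8*m + 16) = (m + 3)*(m + 4)*(m + 4)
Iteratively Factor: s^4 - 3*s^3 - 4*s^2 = (s - 4)*(s^3 + s^2) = (s - 4)*(s + 1)*(s^2) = s*(s - 4)*(s + 1)*(s)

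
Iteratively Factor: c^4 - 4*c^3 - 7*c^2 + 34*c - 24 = (c - 1)*(c^3 - 3*c^2 - 10*c + 24) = (c - 4)*(c - 1)*(c^2 + c - 6) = (c - 4)*(c - 1)*(c + 3)*(c - 2)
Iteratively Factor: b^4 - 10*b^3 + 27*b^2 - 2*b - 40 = (b + 1)*(b^3 - 11*b^2 + 38*b - 40) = (b - 2)*(b + 1)*(b^2 - 9*b + 20) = (b - 4)*(b - 2)*(b + 1)*(b - 5)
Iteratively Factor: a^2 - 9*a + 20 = (a - 4)*(a - 5)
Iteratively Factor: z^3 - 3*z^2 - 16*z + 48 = (z - 4)*(z^2 + z - 12) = (z - 4)*(z - 3)*(z + 4)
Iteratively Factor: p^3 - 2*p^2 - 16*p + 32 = (p - 2)*(p^2 - 16) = (p - 4)*(p - 2)*(p + 4)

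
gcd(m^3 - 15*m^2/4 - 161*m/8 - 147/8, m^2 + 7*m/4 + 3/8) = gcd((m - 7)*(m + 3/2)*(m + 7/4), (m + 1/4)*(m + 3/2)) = m + 3/2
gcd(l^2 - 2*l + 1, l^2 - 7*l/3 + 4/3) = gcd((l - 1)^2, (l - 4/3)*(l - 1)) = l - 1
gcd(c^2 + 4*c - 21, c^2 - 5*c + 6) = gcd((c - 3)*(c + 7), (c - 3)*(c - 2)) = c - 3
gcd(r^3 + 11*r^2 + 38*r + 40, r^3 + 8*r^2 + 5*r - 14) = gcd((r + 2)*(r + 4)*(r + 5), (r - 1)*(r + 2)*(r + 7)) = r + 2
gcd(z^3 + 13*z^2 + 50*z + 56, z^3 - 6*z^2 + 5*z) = 1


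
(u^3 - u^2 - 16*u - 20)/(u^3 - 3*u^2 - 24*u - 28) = (u - 5)/(u - 7)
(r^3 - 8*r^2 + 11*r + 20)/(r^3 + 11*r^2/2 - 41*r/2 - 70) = 2*(r^2 - 4*r - 5)/(2*r^2 + 19*r + 35)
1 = 1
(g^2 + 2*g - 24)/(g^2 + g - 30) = (g - 4)/(g - 5)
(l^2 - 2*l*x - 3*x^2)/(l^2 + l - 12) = (l^2 - 2*l*x - 3*x^2)/(l^2 + l - 12)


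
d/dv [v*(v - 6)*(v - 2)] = 3*v^2 - 16*v + 12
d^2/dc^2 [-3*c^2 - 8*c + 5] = -6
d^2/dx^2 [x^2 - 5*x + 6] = 2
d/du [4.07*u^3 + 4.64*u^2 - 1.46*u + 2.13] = 12.21*u^2 + 9.28*u - 1.46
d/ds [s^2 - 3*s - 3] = 2*s - 3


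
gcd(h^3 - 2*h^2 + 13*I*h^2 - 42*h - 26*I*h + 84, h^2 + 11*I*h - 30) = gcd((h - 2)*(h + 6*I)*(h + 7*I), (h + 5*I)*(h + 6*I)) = h + 6*I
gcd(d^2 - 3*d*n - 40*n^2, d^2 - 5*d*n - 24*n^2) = d - 8*n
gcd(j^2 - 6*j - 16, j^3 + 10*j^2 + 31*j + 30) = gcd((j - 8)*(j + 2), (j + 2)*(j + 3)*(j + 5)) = j + 2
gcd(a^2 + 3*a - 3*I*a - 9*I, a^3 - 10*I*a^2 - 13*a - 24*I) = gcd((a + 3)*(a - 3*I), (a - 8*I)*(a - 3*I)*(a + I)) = a - 3*I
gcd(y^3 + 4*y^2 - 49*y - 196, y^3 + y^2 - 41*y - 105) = y - 7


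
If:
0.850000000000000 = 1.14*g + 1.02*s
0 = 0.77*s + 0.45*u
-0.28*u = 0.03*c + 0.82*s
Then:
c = 6.64069264069264*u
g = 0.522898154477102*u + 0.745614035087719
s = -0.584415584415584*u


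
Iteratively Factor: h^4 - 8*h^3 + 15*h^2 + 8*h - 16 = (h - 1)*(h^3 - 7*h^2 + 8*h + 16) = (h - 4)*(h - 1)*(h^2 - 3*h - 4) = (h - 4)*(h - 1)*(h + 1)*(h - 4)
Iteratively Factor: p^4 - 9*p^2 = (p)*(p^3 - 9*p) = p*(p + 3)*(p^2 - 3*p) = p^2*(p + 3)*(p - 3)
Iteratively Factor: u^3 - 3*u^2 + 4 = (u - 2)*(u^2 - u - 2) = (u - 2)^2*(u + 1)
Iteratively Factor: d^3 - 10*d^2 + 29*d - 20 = (d - 5)*(d^2 - 5*d + 4) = (d - 5)*(d - 4)*(d - 1)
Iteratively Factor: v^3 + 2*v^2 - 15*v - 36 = (v - 4)*(v^2 + 6*v + 9) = (v - 4)*(v + 3)*(v + 3)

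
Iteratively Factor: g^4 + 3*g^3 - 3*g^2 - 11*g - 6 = (g + 3)*(g^3 - 3*g - 2) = (g + 1)*(g + 3)*(g^2 - g - 2) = (g - 2)*(g + 1)*(g + 3)*(g + 1)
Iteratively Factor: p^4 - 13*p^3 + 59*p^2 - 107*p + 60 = (p - 5)*(p^3 - 8*p^2 + 19*p - 12) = (p - 5)*(p - 4)*(p^2 - 4*p + 3) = (p - 5)*(p - 4)*(p - 1)*(p - 3)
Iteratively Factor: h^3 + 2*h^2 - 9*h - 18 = (h - 3)*(h^2 + 5*h + 6) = (h - 3)*(h + 2)*(h + 3)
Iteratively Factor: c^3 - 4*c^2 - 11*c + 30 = (c + 3)*(c^2 - 7*c + 10) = (c - 5)*(c + 3)*(c - 2)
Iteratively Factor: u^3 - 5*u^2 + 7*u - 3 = (u - 1)*(u^2 - 4*u + 3) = (u - 1)^2*(u - 3)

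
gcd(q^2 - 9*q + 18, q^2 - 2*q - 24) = q - 6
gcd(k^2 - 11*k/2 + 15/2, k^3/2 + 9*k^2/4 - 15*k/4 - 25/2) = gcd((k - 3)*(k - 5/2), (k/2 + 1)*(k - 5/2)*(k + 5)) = k - 5/2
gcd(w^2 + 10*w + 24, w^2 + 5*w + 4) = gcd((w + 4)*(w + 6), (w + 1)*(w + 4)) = w + 4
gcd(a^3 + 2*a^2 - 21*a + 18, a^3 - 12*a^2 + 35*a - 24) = a^2 - 4*a + 3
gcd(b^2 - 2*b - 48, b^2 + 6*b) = b + 6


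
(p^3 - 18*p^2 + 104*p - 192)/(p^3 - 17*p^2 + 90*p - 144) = (p - 4)/(p - 3)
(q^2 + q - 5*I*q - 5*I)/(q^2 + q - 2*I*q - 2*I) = (q - 5*I)/(q - 2*I)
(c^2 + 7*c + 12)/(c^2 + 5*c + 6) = (c + 4)/(c + 2)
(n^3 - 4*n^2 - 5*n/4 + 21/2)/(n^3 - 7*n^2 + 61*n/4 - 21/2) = (2*n + 3)/(2*n - 3)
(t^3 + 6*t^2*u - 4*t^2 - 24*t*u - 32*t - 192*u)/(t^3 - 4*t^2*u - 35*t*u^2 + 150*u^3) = (t^2 - 4*t - 32)/(t^2 - 10*t*u + 25*u^2)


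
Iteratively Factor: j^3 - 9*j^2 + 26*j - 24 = (j - 3)*(j^2 - 6*j + 8) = (j - 4)*(j - 3)*(j - 2)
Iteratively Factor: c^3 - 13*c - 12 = (c - 4)*(c^2 + 4*c + 3) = (c - 4)*(c + 3)*(c + 1)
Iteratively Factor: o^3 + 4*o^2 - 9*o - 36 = (o + 3)*(o^2 + o - 12) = (o - 3)*(o + 3)*(o + 4)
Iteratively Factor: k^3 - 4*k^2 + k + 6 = (k - 3)*(k^2 - k - 2) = (k - 3)*(k + 1)*(k - 2)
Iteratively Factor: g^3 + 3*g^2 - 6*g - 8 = (g + 1)*(g^2 + 2*g - 8) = (g - 2)*(g + 1)*(g + 4)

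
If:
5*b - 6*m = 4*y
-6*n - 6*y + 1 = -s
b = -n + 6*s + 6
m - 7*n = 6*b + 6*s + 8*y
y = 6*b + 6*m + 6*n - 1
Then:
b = 616/697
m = 3318/16031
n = -12692/16031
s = -385/391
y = 749/943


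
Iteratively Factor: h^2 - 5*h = (h - 5)*(h)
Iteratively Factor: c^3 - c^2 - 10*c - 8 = (c + 1)*(c^2 - 2*c - 8) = (c - 4)*(c + 1)*(c + 2)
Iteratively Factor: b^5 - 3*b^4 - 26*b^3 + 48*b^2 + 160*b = (b + 2)*(b^4 - 5*b^3 - 16*b^2 + 80*b) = (b - 5)*(b + 2)*(b^3 - 16*b) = b*(b - 5)*(b + 2)*(b^2 - 16) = b*(b - 5)*(b + 2)*(b + 4)*(b - 4)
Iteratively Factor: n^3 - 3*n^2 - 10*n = (n + 2)*(n^2 - 5*n) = n*(n + 2)*(n - 5)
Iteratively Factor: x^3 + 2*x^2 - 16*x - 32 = (x + 2)*(x^2 - 16) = (x + 2)*(x + 4)*(x - 4)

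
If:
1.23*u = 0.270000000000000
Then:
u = 0.22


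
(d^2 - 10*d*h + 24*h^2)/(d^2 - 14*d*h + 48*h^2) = (d - 4*h)/(d - 8*h)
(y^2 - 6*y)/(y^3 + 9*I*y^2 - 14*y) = (y - 6)/(y^2 + 9*I*y - 14)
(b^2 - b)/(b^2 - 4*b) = (b - 1)/(b - 4)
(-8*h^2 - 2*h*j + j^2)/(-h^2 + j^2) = (8*h^2 + 2*h*j - j^2)/(h^2 - j^2)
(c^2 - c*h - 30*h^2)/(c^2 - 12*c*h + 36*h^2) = (c + 5*h)/(c - 6*h)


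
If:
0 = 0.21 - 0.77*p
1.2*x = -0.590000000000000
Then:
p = 0.27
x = -0.49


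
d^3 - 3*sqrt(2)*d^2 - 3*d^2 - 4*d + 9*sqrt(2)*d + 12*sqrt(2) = (d - 4)*(d + 1)*(d - 3*sqrt(2))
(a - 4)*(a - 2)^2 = a^3 - 8*a^2 + 20*a - 16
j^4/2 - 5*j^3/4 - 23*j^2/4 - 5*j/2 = j*(j/2 + 1)*(j - 5)*(j + 1/2)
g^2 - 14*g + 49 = (g - 7)^2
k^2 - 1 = (k - 1)*(k + 1)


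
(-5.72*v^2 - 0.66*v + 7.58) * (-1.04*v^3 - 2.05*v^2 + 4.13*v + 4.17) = 5.9488*v^5 + 12.4124*v^4 - 30.1538*v^3 - 42.1172*v^2 + 28.5532*v + 31.6086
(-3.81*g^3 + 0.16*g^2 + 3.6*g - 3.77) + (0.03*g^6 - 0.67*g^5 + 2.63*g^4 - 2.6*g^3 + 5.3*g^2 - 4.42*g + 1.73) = 0.03*g^6 - 0.67*g^5 + 2.63*g^4 - 6.41*g^3 + 5.46*g^2 - 0.82*g - 2.04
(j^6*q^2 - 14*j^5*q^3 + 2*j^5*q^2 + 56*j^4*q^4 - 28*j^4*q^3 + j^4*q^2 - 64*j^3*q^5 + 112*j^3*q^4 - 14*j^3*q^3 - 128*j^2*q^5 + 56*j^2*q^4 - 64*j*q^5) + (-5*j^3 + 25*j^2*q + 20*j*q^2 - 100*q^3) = j^6*q^2 - 14*j^5*q^3 + 2*j^5*q^2 + 56*j^4*q^4 - 28*j^4*q^3 + j^4*q^2 - 64*j^3*q^5 + 112*j^3*q^4 - 14*j^3*q^3 - 5*j^3 - 128*j^2*q^5 + 56*j^2*q^4 + 25*j^2*q - 64*j*q^5 + 20*j*q^2 - 100*q^3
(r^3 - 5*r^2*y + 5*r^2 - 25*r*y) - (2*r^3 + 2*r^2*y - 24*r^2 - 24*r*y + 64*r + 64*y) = -r^3 - 7*r^2*y + 29*r^2 - r*y - 64*r - 64*y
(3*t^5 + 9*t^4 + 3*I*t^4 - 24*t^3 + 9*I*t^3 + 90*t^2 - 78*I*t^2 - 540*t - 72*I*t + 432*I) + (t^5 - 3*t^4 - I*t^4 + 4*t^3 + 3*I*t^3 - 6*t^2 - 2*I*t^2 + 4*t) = 4*t^5 + 6*t^4 + 2*I*t^4 - 20*t^3 + 12*I*t^3 + 84*t^2 - 80*I*t^2 - 536*t - 72*I*t + 432*I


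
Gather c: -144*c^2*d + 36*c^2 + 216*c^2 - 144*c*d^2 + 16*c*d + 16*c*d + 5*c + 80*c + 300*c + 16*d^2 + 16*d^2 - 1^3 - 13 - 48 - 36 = c^2*(252 - 144*d) + c*(-144*d^2 + 32*d + 385) + 32*d^2 - 98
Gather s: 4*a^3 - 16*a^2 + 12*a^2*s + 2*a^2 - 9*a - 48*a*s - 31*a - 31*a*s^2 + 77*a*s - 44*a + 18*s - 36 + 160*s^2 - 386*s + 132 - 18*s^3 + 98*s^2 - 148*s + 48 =4*a^3 - 14*a^2 - 84*a - 18*s^3 + s^2*(258 - 31*a) + s*(12*a^2 + 29*a - 516) + 144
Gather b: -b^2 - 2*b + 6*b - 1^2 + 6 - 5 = -b^2 + 4*b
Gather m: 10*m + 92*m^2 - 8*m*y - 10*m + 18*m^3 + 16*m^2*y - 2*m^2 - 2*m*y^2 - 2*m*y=18*m^3 + m^2*(16*y + 90) + m*(-2*y^2 - 10*y)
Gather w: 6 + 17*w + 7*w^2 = 7*w^2 + 17*w + 6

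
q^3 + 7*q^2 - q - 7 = (q - 1)*(q + 1)*(q + 7)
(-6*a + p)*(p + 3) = -6*a*p - 18*a + p^2 + 3*p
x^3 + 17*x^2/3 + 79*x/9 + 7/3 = (x + 1/3)*(x + 7/3)*(x + 3)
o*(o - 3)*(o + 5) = o^3 + 2*o^2 - 15*o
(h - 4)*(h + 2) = h^2 - 2*h - 8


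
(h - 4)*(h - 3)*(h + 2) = h^3 - 5*h^2 - 2*h + 24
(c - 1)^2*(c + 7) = c^3 + 5*c^2 - 13*c + 7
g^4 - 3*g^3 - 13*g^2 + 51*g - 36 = (g - 3)^2*(g - 1)*(g + 4)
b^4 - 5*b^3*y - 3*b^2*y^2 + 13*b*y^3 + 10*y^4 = (b - 5*y)*(b - 2*y)*(b + y)^2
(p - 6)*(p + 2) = p^2 - 4*p - 12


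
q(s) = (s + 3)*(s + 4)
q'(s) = 2*s + 7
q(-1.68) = 3.06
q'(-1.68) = 3.64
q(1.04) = 20.36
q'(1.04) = 9.08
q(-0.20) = 10.64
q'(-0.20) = 6.60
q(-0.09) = 11.38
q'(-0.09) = 6.82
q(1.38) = 23.56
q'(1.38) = 9.76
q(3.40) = 47.36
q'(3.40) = 13.80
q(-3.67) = -0.22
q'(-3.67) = -0.34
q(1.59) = 25.66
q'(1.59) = 10.18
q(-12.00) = 72.00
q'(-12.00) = -17.00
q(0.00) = 12.00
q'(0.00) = 7.00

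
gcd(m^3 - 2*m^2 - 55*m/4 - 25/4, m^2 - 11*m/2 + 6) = 1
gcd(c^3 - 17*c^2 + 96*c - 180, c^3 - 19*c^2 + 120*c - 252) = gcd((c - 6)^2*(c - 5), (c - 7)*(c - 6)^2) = c^2 - 12*c + 36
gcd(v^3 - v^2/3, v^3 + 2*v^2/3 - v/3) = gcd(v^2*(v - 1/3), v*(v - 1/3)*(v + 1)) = v^2 - v/3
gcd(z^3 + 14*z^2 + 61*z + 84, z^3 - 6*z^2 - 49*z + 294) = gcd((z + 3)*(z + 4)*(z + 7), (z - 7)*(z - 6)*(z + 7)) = z + 7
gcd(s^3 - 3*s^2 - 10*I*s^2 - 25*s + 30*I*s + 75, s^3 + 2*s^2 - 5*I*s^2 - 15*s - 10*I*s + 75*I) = s^2 + s*(-3 - 5*I) + 15*I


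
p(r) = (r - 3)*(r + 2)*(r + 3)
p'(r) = (r - 3)*(r + 2) + (r - 3)*(r + 3) + (r + 2)*(r + 3)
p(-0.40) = -14.14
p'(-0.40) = -10.12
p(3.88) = 35.60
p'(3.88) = 51.68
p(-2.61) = 1.33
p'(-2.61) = 1.00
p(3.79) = 31.06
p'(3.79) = 49.25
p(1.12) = -24.17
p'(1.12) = -0.76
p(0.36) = -20.93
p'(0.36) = -7.17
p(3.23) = 7.49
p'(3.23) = 35.22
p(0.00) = -18.00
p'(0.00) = -9.00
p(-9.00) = -504.00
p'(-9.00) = 198.00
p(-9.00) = -504.00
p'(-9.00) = 198.00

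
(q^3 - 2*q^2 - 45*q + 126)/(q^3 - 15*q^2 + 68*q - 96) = (q^2 + q - 42)/(q^2 - 12*q + 32)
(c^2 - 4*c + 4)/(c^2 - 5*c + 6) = (c - 2)/(c - 3)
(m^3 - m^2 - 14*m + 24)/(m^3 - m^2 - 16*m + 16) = (m^2 - 5*m + 6)/(m^2 - 5*m + 4)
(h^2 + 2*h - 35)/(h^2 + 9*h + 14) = (h - 5)/(h + 2)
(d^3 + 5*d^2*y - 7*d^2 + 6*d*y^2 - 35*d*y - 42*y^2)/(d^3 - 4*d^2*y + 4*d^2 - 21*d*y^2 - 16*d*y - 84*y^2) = (-d^2 - 2*d*y + 7*d + 14*y)/(-d^2 + 7*d*y - 4*d + 28*y)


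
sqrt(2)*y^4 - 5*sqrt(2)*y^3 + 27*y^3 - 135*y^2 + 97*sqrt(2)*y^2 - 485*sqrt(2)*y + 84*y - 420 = (y - 5)*(y + 6*sqrt(2))*(y + 7*sqrt(2))*(sqrt(2)*y + 1)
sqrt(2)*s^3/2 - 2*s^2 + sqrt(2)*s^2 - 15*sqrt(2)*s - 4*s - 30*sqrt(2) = (s - 5*sqrt(2))*(s + 3*sqrt(2))*(sqrt(2)*s/2 + sqrt(2))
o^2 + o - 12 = (o - 3)*(o + 4)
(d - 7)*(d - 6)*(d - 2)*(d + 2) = d^4 - 13*d^3 + 38*d^2 + 52*d - 168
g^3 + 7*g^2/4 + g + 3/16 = (g + 1/2)^2*(g + 3/4)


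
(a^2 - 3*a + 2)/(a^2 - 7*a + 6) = (a - 2)/(a - 6)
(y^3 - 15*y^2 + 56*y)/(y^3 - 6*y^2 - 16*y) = (y - 7)/(y + 2)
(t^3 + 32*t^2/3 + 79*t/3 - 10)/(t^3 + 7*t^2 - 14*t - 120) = (t - 1/3)/(t - 4)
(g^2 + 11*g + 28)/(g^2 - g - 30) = (g^2 + 11*g + 28)/(g^2 - g - 30)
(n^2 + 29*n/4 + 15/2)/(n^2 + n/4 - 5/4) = (n + 6)/(n - 1)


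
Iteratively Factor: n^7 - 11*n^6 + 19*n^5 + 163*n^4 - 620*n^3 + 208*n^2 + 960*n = (n)*(n^6 - 11*n^5 + 19*n^4 + 163*n^3 - 620*n^2 + 208*n + 960) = n*(n - 4)*(n^5 - 7*n^4 - 9*n^3 + 127*n^2 - 112*n - 240) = n*(n - 4)^2*(n^4 - 3*n^3 - 21*n^2 + 43*n + 60) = n*(n - 4)^2*(n + 1)*(n^3 - 4*n^2 - 17*n + 60) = n*(n - 4)^2*(n + 1)*(n + 4)*(n^2 - 8*n + 15) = n*(n - 4)^2*(n - 3)*(n + 1)*(n + 4)*(n - 5)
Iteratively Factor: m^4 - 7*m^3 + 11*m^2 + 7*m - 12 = (m + 1)*(m^3 - 8*m^2 + 19*m - 12) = (m - 3)*(m + 1)*(m^2 - 5*m + 4) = (m - 3)*(m - 1)*(m + 1)*(m - 4)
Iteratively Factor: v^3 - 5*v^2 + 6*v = (v - 2)*(v^2 - 3*v) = v*(v - 2)*(v - 3)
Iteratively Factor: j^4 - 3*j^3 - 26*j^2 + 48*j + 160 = (j - 5)*(j^3 + 2*j^2 - 16*j - 32) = (j - 5)*(j + 2)*(j^2 - 16) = (j - 5)*(j - 4)*(j + 2)*(j + 4)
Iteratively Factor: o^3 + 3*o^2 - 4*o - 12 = (o + 2)*(o^2 + o - 6) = (o + 2)*(o + 3)*(o - 2)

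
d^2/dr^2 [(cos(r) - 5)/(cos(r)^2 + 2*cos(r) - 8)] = (-9*(1 - cos(2*r))^2*cos(r)/4 + 11*(1 - cos(2*r))^2/2 - 15*cos(r)/2 + 89*cos(2*r) - 6*cos(3*r) + cos(5*r)/2 - 21)/((cos(r) - 2)^3*(cos(r) + 4)^3)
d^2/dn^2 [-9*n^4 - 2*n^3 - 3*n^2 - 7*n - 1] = -108*n^2 - 12*n - 6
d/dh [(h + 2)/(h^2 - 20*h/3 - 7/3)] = 9*(-h^2 - 4*h + 11)/(9*h^4 - 120*h^3 + 358*h^2 + 280*h + 49)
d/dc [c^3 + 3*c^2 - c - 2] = 3*c^2 + 6*c - 1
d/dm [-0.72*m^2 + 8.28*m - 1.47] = 8.28 - 1.44*m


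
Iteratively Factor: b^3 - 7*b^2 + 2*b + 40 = (b - 5)*(b^2 - 2*b - 8) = (b - 5)*(b - 4)*(b + 2)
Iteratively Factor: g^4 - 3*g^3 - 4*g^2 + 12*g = (g - 2)*(g^3 - g^2 - 6*g) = (g - 3)*(g - 2)*(g^2 + 2*g) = (g - 3)*(g - 2)*(g + 2)*(g)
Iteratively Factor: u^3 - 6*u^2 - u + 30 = (u - 5)*(u^2 - u - 6) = (u - 5)*(u + 2)*(u - 3)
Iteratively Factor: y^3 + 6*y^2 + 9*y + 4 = (y + 4)*(y^2 + 2*y + 1) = (y + 1)*(y + 4)*(y + 1)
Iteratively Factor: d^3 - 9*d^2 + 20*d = (d - 4)*(d^2 - 5*d) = d*(d - 4)*(d - 5)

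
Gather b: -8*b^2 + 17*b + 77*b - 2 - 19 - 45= -8*b^2 + 94*b - 66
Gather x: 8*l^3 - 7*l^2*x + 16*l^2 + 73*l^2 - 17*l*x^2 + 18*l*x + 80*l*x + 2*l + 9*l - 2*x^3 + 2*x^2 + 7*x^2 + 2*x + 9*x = 8*l^3 + 89*l^2 + 11*l - 2*x^3 + x^2*(9 - 17*l) + x*(-7*l^2 + 98*l + 11)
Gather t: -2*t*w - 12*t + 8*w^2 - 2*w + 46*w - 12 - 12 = t*(-2*w - 12) + 8*w^2 + 44*w - 24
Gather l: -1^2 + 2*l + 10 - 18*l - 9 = -16*l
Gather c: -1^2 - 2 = -3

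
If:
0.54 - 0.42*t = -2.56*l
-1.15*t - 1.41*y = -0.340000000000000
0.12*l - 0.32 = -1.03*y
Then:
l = -0.23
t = -0.12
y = 0.34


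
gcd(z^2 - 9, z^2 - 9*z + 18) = z - 3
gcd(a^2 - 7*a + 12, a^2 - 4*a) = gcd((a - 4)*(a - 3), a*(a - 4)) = a - 4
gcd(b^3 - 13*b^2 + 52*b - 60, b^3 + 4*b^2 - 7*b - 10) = b - 2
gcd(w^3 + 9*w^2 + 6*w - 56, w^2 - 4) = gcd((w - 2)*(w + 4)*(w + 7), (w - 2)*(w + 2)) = w - 2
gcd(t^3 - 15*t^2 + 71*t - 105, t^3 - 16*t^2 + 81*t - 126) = t^2 - 10*t + 21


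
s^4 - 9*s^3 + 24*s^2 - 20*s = s*(s - 5)*(s - 2)^2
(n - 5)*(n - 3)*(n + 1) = n^3 - 7*n^2 + 7*n + 15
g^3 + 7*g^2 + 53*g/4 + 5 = (g + 1/2)*(g + 5/2)*(g + 4)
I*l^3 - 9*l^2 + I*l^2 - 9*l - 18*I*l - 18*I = (l + 3*I)*(l + 6*I)*(I*l + I)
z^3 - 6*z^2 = z^2*(z - 6)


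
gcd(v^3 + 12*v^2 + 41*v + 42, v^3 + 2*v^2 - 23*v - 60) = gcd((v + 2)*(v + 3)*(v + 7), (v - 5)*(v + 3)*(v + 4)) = v + 3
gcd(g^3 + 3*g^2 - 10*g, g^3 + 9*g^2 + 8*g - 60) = g^2 + 3*g - 10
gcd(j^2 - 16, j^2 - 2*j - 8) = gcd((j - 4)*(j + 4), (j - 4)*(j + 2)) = j - 4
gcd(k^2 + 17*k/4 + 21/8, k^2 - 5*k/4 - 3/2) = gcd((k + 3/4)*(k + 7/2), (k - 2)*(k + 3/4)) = k + 3/4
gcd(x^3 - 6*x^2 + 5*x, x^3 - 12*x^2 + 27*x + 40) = x - 5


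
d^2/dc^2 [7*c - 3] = 0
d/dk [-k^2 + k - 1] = 1 - 2*k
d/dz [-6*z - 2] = -6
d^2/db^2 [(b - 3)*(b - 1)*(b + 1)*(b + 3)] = 12*b^2 - 20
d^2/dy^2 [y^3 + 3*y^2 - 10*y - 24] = 6*y + 6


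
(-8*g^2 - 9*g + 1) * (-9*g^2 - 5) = 72*g^4 + 81*g^3 + 31*g^2 + 45*g - 5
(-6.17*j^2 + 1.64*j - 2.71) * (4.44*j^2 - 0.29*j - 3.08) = -27.3948*j^4 + 9.0709*j^3 + 6.4956*j^2 - 4.2653*j + 8.3468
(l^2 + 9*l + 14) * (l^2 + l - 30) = l^4 + 10*l^3 - 7*l^2 - 256*l - 420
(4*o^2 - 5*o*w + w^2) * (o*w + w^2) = 4*o^3*w - o^2*w^2 - 4*o*w^3 + w^4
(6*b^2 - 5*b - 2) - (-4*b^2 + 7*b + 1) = 10*b^2 - 12*b - 3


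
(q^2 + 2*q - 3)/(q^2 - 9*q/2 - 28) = 2*(-q^2 - 2*q + 3)/(-2*q^2 + 9*q + 56)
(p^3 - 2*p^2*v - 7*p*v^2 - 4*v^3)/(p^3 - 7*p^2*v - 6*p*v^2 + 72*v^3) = (p^2 + 2*p*v + v^2)/(p^2 - 3*p*v - 18*v^2)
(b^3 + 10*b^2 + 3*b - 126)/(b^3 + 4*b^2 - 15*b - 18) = (b + 7)/(b + 1)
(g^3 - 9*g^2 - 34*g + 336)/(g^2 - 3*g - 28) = (g^2 - 2*g - 48)/(g + 4)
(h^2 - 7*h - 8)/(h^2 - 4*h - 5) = (h - 8)/(h - 5)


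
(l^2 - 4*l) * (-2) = -2*l^2 + 8*l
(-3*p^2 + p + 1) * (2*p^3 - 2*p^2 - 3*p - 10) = -6*p^5 + 8*p^4 + 9*p^3 + 25*p^2 - 13*p - 10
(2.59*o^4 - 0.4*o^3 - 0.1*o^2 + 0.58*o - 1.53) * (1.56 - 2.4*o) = -6.216*o^5 + 5.0004*o^4 - 0.384*o^3 - 1.548*o^2 + 4.5768*o - 2.3868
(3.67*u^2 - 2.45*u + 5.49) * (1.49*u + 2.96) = 5.4683*u^3 + 7.2127*u^2 + 0.928099999999999*u + 16.2504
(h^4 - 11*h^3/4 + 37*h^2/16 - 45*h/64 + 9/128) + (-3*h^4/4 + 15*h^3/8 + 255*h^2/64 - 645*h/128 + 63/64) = h^4/4 - 7*h^3/8 + 403*h^2/64 - 735*h/128 + 135/128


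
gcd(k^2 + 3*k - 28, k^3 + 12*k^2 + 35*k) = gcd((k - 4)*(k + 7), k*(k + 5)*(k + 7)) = k + 7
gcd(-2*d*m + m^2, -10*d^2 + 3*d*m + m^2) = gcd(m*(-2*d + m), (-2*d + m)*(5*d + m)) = 2*d - m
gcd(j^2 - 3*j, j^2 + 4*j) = j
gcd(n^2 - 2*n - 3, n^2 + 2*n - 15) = n - 3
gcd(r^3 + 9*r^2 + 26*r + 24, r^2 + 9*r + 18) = r + 3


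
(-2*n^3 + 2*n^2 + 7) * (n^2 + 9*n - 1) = -2*n^5 - 16*n^4 + 20*n^3 + 5*n^2 + 63*n - 7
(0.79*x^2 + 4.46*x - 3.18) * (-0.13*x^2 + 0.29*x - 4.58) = -0.1027*x^4 - 0.3507*x^3 - 1.9114*x^2 - 21.349*x + 14.5644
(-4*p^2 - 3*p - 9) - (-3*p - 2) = -4*p^2 - 7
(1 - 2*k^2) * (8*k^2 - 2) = -16*k^4 + 12*k^2 - 2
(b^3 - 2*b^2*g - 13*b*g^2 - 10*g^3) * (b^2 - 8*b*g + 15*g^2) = b^5 - 10*b^4*g + 18*b^3*g^2 + 64*b^2*g^3 - 115*b*g^4 - 150*g^5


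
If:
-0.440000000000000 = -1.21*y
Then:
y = 0.36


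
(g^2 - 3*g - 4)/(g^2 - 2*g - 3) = (g - 4)/(g - 3)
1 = 1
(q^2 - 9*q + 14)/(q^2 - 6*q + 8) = (q - 7)/(q - 4)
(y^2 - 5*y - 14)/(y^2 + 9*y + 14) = (y - 7)/(y + 7)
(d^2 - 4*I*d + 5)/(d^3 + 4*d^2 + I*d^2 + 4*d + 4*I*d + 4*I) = (d - 5*I)/(d^2 + 4*d + 4)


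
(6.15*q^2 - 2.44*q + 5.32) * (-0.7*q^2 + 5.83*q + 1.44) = -4.305*q^4 + 37.5625*q^3 - 9.0932*q^2 + 27.502*q + 7.6608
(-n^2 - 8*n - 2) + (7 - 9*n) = -n^2 - 17*n + 5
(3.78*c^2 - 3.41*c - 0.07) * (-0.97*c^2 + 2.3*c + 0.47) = -3.6666*c^4 + 12.0017*c^3 - 5.9985*c^2 - 1.7637*c - 0.0329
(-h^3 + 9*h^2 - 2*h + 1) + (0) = -h^3 + 9*h^2 - 2*h + 1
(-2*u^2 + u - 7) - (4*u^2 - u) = -6*u^2 + 2*u - 7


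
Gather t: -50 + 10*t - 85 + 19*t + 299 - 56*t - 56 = 108 - 27*t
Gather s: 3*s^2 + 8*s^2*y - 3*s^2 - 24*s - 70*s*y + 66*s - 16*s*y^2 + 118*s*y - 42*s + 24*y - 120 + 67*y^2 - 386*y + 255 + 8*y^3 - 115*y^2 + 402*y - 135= 8*s^2*y + s*(-16*y^2 + 48*y) + 8*y^3 - 48*y^2 + 40*y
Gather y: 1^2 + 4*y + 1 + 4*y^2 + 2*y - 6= 4*y^2 + 6*y - 4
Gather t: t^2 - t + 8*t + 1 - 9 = t^2 + 7*t - 8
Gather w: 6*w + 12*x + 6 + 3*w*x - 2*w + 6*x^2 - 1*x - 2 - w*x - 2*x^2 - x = w*(2*x + 4) + 4*x^2 + 10*x + 4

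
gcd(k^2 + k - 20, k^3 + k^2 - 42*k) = 1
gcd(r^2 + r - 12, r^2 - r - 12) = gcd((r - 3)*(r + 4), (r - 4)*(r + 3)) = 1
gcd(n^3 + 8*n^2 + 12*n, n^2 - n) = n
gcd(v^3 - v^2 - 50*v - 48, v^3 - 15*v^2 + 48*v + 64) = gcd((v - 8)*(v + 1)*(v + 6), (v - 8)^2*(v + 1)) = v^2 - 7*v - 8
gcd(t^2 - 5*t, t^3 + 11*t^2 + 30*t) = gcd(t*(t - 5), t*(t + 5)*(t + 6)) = t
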